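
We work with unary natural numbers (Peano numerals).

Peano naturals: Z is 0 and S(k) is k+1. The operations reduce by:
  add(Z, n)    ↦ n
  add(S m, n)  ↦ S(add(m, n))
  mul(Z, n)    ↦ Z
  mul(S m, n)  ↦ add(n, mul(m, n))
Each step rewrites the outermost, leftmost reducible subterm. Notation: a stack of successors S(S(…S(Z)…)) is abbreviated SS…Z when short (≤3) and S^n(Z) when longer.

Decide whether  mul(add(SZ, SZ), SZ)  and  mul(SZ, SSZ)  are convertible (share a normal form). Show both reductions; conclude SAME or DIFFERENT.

Term A:
  start: mul(add(SZ, SZ), SZ)
  step 1: mul(S(add(Z, SZ)), SZ)
  step 2: add(SZ, mul(add(Z, SZ), SZ))
  step 3: S(add(Z, mul(add(Z, SZ), SZ)))
  step 4: S(mul(add(Z, SZ), SZ))
  step 5: S(mul(SZ, SZ))
  step 6: S(add(SZ, mul(Z, SZ)))
  step 7: S(S(add(Z, mul(Z, SZ))))
  step 8: S(S(mul(Z, SZ)))
  step 9: SSZ

Term B:
  start: mul(SZ, SSZ)
  step 1: add(SSZ, mul(Z, SSZ))
  step 2: S(add(SZ, mul(Z, SSZ)))
  step 3: S(S(add(Z, mul(Z, SSZ))))
  step 4: S(S(mul(Z, SSZ)))
  step 5: SSZ

Answer: SAME — A ⇓ SSZ, B ⇓ SSZ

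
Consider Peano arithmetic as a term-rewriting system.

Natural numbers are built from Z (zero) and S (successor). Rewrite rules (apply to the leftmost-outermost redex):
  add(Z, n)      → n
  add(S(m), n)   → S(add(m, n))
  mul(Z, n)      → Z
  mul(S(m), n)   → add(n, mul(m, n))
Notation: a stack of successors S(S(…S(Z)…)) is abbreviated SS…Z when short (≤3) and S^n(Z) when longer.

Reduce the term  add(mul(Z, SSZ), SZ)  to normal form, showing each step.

Answer: normal form = SZ  (in 2 steps)

Derivation:
  start: add(mul(Z, SSZ), SZ)
  →1  add(Z, SZ)
  →2  SZ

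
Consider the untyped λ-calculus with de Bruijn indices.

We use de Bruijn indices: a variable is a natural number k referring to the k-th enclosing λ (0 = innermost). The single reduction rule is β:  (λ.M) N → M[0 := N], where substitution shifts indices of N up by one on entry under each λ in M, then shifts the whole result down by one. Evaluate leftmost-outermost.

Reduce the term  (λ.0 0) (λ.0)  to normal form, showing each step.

  start: (λ.0 0) (λ.0)
  step 1: (λ.0) (λ.0)
  step 2: λ.0

Answer: normal form = λ.0  (in 2 steps)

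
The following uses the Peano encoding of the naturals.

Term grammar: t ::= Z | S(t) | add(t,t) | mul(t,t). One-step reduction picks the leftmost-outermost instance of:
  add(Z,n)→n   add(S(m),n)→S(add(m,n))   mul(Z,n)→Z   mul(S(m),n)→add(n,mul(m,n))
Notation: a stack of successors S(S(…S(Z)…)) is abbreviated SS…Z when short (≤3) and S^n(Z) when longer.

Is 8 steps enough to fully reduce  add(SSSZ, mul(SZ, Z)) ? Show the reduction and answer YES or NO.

Answer: YES — reaches normal form SSSZ in 7 ≤ 8 steps

Derivation:
  start: add(SSSZ, mul(SZ, Z))
  step 1: S(add(SSZ, mul(SZ, Z)))
  step 2: S(S(add(SZ, mul(SZ, Z))))
  step 3: S(S(S(add(Z, mul(SZ, Z)))))
  step 4: S(S(S(mul(SZ, Z))))
  step 5: S(S(S(add(Z, mul(Z, Z)))))
  step 6: S(S(S(mul(Z, Z))))
  step 7: SSSZ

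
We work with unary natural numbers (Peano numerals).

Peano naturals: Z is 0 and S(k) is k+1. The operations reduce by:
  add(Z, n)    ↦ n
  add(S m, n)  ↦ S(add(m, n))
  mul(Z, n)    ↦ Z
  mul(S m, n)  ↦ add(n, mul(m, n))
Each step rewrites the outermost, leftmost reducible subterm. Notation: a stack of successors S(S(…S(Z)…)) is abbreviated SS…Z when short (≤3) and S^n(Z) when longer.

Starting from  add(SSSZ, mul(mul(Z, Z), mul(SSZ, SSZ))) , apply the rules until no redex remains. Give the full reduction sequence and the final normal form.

Answer: normal form = SSSZ  (in 6 steps)

Derivation:
  start: add(SSSZ, mul(mul(Z, Z), mul(SSZ, SSZ)))
  →1  S(add(SSZ, mul(mul(Z, Z), mul(SSZ, SSZ))))
  →2  S(S(add(SZ, mul(mul(Z, Z), mul(SSZ, SSZ)))))
  →3  S(S(S(add(Z, mul(mul(Z, Z), mul(SSZ, SSZ))))))
  →4  S(S(S(mul(mul(Z, Z), mul(SSZ, SSZ)))))
  →5  S(S(S(mul(Z, mul(SSZ, SSZ)))))
  →6  SSSZ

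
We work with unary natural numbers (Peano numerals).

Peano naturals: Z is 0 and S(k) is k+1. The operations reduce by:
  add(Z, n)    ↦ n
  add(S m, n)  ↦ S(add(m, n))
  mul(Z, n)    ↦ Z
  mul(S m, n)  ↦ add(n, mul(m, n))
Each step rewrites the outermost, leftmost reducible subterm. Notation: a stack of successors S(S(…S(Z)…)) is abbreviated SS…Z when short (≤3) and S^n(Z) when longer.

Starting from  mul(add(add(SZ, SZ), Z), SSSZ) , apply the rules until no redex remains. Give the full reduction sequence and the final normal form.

  start: mul(add(add(SZ, SZ), Z), SSSZ)
  →1  mul(add(S(add(Z, SZ)), Z), SSSZ)
  →2  mul(S(add(add(Z, SZ), Z)), SSSZ)
  →3  add(SSSZ, mul(add(add(Z, SZ), Z), SSSZ))
  →4  S(add(SSZ, mul(add(add(Z, SZ), Z), SSSZ)))
  →5  S(S(add(SZ, mul(add(add(Z, SZ), Z), SSSZ))))
  →6  S(S(S(add(Z, mul(add(add(Z, SZ), Z), SSSZ)))))
  →7  S(S(S(mul(add(add(Z, SZ), Z), SSSZ))))
  →8  S(S(S(mul(add(SZ, Z), SSSZ))))
  →9  S(S(S(mul(S(add(Z, Z)), SSSZ))))
  →10  S(S(S(add(SSSZ, mul(add(Z, Z), SSSZ)))))
  →11  S(S(S(S(add(SSZ, mul(add(Z, Z), SSSZ))))))
  →12  S(S(S(S(S(add(SZ, mul(add(Z, Z), SSSZ)))))))
  →13  S(S(S(S(S(S(add(Z, mul(add(Z, Z), SSSZ))))))))
  →14  S(S(S(S(S(S(mul(add(Z, Z), SSSZ)))))))
  →15  S(S(S(S(S(S(mul(Z, SSSZ)))))))
  →16  S^6(Z)

Answer: normal form = S^6(Z)  (in 16 steps)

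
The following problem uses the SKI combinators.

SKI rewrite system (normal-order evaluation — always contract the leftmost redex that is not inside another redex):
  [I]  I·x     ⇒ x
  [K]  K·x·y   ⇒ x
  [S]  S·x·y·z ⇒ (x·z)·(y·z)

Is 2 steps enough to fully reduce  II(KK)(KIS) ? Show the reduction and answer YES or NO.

  start: II(KK)(KIS)
  step 1: I(KK)(KIS)
  step 2: KK(KIS)

Answer: NO — after 2 steps the term is KK(KIS), not yet normal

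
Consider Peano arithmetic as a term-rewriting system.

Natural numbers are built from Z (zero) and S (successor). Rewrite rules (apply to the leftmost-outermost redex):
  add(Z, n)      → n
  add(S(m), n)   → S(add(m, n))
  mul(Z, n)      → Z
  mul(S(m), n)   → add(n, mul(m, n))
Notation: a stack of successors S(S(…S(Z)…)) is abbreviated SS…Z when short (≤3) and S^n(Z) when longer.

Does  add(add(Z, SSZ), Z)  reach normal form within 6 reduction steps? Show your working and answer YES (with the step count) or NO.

  start: add(add(Z, SSZ), Z)
  [1] add(SSZ, Z)
  [2] S(add(SZ, Z))
  [3] S(S(add(Z, Z)))
  [4] SSZ

Answer: YES — reaches normal form SSZ in 4 ≤ 6 steps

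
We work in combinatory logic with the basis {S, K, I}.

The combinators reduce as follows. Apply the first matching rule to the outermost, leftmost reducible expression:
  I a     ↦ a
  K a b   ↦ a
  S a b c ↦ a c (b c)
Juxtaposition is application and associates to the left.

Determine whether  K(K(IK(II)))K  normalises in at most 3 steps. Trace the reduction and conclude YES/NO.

Answer: YES — reaches normal form K(KI) in 3 ≤ 3 steps

Reduction:
  start: K(K(IK(II)))K
  [1] K(IK(II))
  [2] K(K(II))
  [3] K(KI)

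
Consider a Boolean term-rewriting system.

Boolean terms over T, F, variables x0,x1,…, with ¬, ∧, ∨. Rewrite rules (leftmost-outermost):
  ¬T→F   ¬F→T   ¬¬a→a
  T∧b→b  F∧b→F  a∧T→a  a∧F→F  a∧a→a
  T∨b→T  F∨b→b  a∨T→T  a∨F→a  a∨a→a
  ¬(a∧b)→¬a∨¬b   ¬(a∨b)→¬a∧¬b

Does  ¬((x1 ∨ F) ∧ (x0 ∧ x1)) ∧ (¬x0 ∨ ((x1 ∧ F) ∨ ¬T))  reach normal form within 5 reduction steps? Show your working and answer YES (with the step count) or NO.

Answer: NO — after 5 steps the term is (¬x1 ∨ (¬x0 ∨ ¬x1)) ∧ (¬x0 ∨ ((x1 ∧ F) ∨ ¬T)), not yet normal

Working:
  start: ¬((x1 ∨ F) ∧ (x0 ∧ x1)) ∧ (¬x0 ∨ ((x1 ∧ F) ∨ ¬T))
  step 1: (¬(x1 ∨ F) ∨ ¬(x0 ∧ x1)) ∧ (¬x0 ∨ ((x1 ∧ F) ∨ ¬T))
  step 2: ((¬x1 ∧ ¬F) ∨ ¬(x0 ∧ x1)) ∧ (¬x0 ∨ ((x1 ∧ F) ∨ ¬T))
  step 3: ((¬x1 ∧ T) ∨ ¬(x0 ∧ x1)) ∧ (¬x0 ∨ ((x1 ∧ F) ∨ ¬T))
  step 4: (¬x1 ∨ ¬(x0 ∧ x1)) ∧ (¬x0 ∨ ((x1 ∧ F) ∨ ¬T))
  step 5: (¬x1 ∨ (¬x0 ∨ ¬x1)) ∧ (¬x0 ∨ ((x1 ∧ F) ∨ ¬T))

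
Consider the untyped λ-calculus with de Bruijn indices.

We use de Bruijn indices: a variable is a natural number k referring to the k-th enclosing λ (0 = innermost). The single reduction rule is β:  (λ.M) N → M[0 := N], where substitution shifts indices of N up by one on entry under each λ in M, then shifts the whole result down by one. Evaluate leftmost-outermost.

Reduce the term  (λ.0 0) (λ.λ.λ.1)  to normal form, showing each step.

Answer: normal form = λ.λ.1  (in 2 steps)

Derivation:
  start: (λ.0 0) (λ.λ.λ.1)
  [1] (λ.λ.λ.1) (λ.λ.λ.1)
  [2] λ.λ.1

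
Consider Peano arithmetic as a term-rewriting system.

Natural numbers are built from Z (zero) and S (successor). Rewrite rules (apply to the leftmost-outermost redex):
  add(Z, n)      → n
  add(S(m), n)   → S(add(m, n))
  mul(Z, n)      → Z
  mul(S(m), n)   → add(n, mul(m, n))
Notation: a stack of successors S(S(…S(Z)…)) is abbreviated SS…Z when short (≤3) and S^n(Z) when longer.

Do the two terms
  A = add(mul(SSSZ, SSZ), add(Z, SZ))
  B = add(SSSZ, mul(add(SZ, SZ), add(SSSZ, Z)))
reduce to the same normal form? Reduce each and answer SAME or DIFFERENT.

Answer: DIFFERENT — A ⇓ S^7(Z), B ⇓ S^9(Z)

Working:
Term A:
  start: add(mul(SSSZ, SSZ), add(Z, SZ))
  →1  add(add(SSZ, mul(SSZ, SSZ)), add(Z, SZ))
  →2  add(S(add(SZ, mul(SSZ, SSZ))), add(Z, SZ))
  →3  S(add(add(SZ, mul(SSZ, SSZ)), add(Z, SZ)))
  →4  S(add(S(add(Z, mul(SSZ, SSZ))), add(Z, SZ)))
  →5  S(S(add(add(Z, mul(SSZ, SSZ)), add(Z, SZ))))
  →6  S(S(add(mul(SSZ, SSZ), add(Z, SZ))))
  →7  S(S(add(add(SSZ, mul(SZ, SSZ)), add(Z, SZ))))
  →8  S(S(add(S(add(SZ, mul(SZ, SSZ))), add(Z, SZ))))
  →9  S(S(S(add(add(SZ, mul(SZ, SSZ)), add(Z, SZ)))))
  →10  S(S(S(add(S(add(Z, mul(SZ, SSZ))), add(Z, SZ)))))
  →11  S(S(S(S(add(add(Z, mul(SZ, SSZ)), add(Z, SZ))))))
  →12  S(S(S(S(add(mul(SZ, SSZ), add(Z, SZ))))))
  →13  S(S(S(S(add(add(SSZ, mul(Z, SSZ)), add(Z, SZ))))))
  →14  S(S(S(S(add(S(add(SZ, mul(Z, SSZ))), add(Z, SZ))))))
  →15  S(S(S(S(S(add(add(SZ, mul(Z, SSZ)), add(Z, SZ)))))))
  →16  S(S(S(S(S(add(S(add(Z, mul(Z, SSZ))), add(Z, SZ)))))))
  →17  S(S(S(S(S(S(add(add(Z, mul(Z, SSZ)), add(Z, SZ))))))))
  →18  S(S(S(S(S(S(add(mul(Z, SSZ), add(Z, SZ))))))))
  →19  S(S(S(S(S(S(add(Z, add(Z, SZ))))))))
  →20  S(S(S(S(S(S(add(Z, SZ)))))))
  →21  S^7(Z)

Term B:
  start: add(SSSZ, mul(add(SZ, SZ), add(SSSZ, Z)))
  →1  S(add(SSZ, mul(add(SZ, SZ), add(SSSZ, Z))))
  →2  S(S(add(SZ, mul(add(SZ, SZ), add(SSSZ, Z)))))
  →3  S(S(S(add(Z, mul(add(SZ, SZ), add(SSSZ, Z))))))
  →4  S(S(S(mul(add(SZ, SZ), add(SSSZ, Z)))))
  →5  S(S(S(mul(S(add(Z, SZ)), add(SSSZ, Z)))))
  →6  S(S(S(add(add(SSSZ, Z), mul(add(Z, SZ), add(SSSZ, Z))))))
  →7  S(S(S(add(S(add(SSZ, Z)), mul(add(Z, SZ), add(SSSZ, Z))))))
  →8  S(S(S(S(add(add(SSZ, Z), mul(add(Z, SZ), add(SSSZ, Z)))))))
  →9  S(S(S(S(add(S(add(SZ, Z)), mul(add(Z, SZ), add(SSSZ, Z)))))))
  →10  S(S(S(S(S(add(add(SZ, Z), mul(add(Z, SZ), add(SSSZ, Z))))))))
  →11  S(S(S(S(S(add(S(add(Z, Z)), mul(add(Z, SZ), add(SSSZ, Z))))))))
  →12  S(S(S(S(S(S(add(add(Z, Z), mul(add(Z, SZ), add(SSSZ, Z)))))))))
  →13  S(S(S(S(S(S(add(Z, mul(add(Z, SZ), add(SSSZ, Z)))))))))
  →14  S(S(S(S(S(S(mul(add(Z, SZ), add(SSSZ, Z))))))))
  →15  S(S(S(S(S(S(mul(SZ, add(SSSZ, Z))))))))
  →16  S(S(S(S(S(S(add(add(SSSZ, Z), mul(Z, add(SSSZ, Z)))))))))
  →17  S(S(S(S(S(S(add(S(add(SSZ, Z)), mul(Z, add(SSSZ, Z)))))))))
  →18  S(S(S(S(S(S(S(add(add(SSZ, Z), mul(Z, add(SSSZ, Z))))))))))
  →19  S(S(S(S(S(S(S(add(S(add(SZ, Z)), mul(Z, add(SSSZ, Z))))))))))
  →20  S(S(S(S(S(S(S(S(add(add(SZ, Z), mul(Z, add(SSSZ, Z)))))))))))
  →21  S(S(S(S(S(S(S(S(add(S(add(Z, Z)), mul(Z, add(SSSZ, Z)))))))))))
  →22  S(S(S(S(S(S(S(S(S(add(add(Z, Z), mul(Z, add(SSSZ, Z))))))))))))
  →23  S(S(S(S(S(S(S(S(S(add(Z, mul(Z, add(SSSZ, Z))))))))))))
  →24  S(S(S(S(S(S(S(S(S(mul(Z, add(SSSZ, Z)))))))))))
  →25  S^9(Z)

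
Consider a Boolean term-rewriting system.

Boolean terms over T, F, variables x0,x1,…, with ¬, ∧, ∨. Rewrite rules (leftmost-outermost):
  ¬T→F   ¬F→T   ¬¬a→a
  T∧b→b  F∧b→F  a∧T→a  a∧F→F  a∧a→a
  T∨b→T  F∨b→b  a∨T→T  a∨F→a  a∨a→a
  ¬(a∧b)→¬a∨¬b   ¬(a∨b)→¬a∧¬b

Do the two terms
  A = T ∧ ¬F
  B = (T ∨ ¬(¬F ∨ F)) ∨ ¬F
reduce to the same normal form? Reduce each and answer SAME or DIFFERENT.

Term A:
  start: T ∧ ¬F
  [1] ¬F
  [2] T

Term B:
  start: (T ∨ ¬(¬F ∨ F)) ∨ ¬F
  [1] T ∨ ¬F
  [2] T

Answer: SAME — A ⇓ T, B ⇓ T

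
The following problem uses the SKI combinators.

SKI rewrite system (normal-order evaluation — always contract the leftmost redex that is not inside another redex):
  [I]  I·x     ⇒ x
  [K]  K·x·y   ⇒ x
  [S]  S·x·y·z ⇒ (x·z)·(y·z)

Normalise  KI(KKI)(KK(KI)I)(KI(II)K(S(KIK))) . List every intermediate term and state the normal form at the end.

  start: KI(KKI)(KK(KI)I)(KI(II)K(S(KIK)))
  [1] I(KK(KI)I)(KI(II)K(S(KIK)))
  [2] KK(KI)I(KI(II)K(S(KIK)))
  [3] KI(KI(II)K(S(KIK)))
  [4] I

Answer: normal form = I  (in 4 steps)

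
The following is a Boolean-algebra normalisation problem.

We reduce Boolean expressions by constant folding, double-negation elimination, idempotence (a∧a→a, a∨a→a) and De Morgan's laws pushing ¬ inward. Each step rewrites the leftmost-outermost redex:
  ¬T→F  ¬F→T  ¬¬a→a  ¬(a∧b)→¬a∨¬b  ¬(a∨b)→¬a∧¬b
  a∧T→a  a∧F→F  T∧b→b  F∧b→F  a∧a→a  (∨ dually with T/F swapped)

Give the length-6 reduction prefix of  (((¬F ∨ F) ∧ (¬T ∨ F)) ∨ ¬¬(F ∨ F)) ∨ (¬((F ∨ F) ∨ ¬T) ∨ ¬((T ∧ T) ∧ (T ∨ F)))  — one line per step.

  start: (((¬F ∨ F) ∧ (¬T ∨ F)) ∨ ¬¬(F ∨ F)) ∨ (¬((F ∨ F) ∨ ¬T) ∨ ¬((T ∧ T) ∧ (T ∨ F)))
  step 1: ((¬F ∧ (¬T ∨ F)) ∨ ¬¬(F ∨ F)) ∨ (¬((F ∨ F) ∨ ¬T) ∨ ¬((T ∧ T) ∧ (T ∨ F)))
  step 2: ((T ∧ (¬T ∨ F)) ∨ ¬¬(F ∨ F)) ∨ (¬((F ∨ F) ∨ ¬T) ∨ ¬((T ∧ T) ∧ (T ∨ F)))
  step 3: ((¬T ∨ F) ∨ ¬¬(F ∨ F)) ∨ (¬((F ∨ F) ∨ ¬T) ∨ ¬((T ∧ T) ∧ (T ∨ F)))
  step 4: (¬T ∨ ¬¬(F ∨ F)) ∨ (¬((F ∨ F) ∨ ¬T) ∨ ¬((T ∧ T) ∧ (T ∨ F)))
  step 5: (F ∨ ¬¬(F ∨ F)) ∨ (¬((F ∨ F) ∨ ¬T) ∨ ¬((T ∧ T) ∧ (T ∨ F)))
  step 6: ¬¬(F ∨ F) ∨ (¬((F ∨ F) ∨ ¬T) ∨ ¬((T ∧ T) ∧ (T ∨ F)))

Answer: after 6 steps: ¬¬(F ∨ F) ∨ (¬((F ∨ F) ∨ ¬T) ∨ ¬((T ∧ T) ∧ (T ∨ F)))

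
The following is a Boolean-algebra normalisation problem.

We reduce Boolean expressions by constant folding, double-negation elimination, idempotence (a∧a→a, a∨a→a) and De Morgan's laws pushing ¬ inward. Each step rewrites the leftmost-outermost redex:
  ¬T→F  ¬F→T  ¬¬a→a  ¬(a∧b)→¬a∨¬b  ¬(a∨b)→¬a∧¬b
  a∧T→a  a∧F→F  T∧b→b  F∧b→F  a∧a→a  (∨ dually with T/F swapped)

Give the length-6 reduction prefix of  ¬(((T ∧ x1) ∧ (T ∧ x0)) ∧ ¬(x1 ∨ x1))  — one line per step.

  start: ¬(((T ∧ x1) ∧ (T ∧ x0)) ∧ ¬(x1 ∨ x1))
  →1  ¬((T ∧ x1) ∧ (T ∧ x0)) ∨ ¬¬(x1 ∨ x1)
  →2  (¬(T ∧ x1) ∨ ¬(T ∧ x0)) ∨ ¬¬(x1 ∨ x1)
  →3  ((¬T ∨ ¬x1) ∨ ¬(T ∧ x0)) ∨ ¬¬(x1 ∨ x1)
  →4  ((F ∨ ¬x1) ∨ ¬(T ∧ x0)) ∨ ¬¬(x1 ∨ x1)
  →5  (¬x1 ∨ ¬(T ∧ x0)) ∨ ¬¬(x1 ∨ x1)
  →6  (¬x1 ∨ (¬T ∨ ¬x0)) ∨ ¬¬(x1 ∨ x1)

Answer: after 6 steps: (¬x1 ∨ (¬T ∨ ¬x0)) ∨ ¬¬(x1 ∨ x1)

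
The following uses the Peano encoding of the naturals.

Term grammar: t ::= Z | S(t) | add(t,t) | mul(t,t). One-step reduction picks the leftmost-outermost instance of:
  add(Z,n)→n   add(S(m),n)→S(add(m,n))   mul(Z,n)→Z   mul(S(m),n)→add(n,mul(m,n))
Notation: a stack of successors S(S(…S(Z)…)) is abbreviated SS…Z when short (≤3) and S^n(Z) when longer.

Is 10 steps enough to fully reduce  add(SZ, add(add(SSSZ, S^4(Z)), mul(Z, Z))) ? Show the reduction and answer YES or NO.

Answer: NO — after 10 steps the term is S(S(S(S(S(add(SSSZ, mul(Z, Z))))))), not yet normal

Reduction:
  start: add(SZ, add(add(SSSZ, S^4(Z)), mul(Z, Z)))
  [1] S(add(Z, add(add(SSSZ, S^4(Z)), mul(Z, Z))))
  [2] S(add(add(SSSZ, S^4(Z)), mul(Z, Z)))
  [3] S(add(S(add(SSZ, S^4(Z))), mul(Z, Z)))
  [4] S(S(add(add(SSZ, S^4(Z)), mul(Z, Z))))
  [5] S(S(add(S(add(SZ, S^4(Z))), mul(Z, Z))))
  [6] S(S(S(add(add(SZ, S^4(Z)), mul(Z, Z)))))
  [7] S(S(S(add(S(add(Z, S^4(Z))), mul(Z, Z)))))
  [8] S(S(S(S(add(add(Z, S^4(Z)), mul(Z, Z))))))
  [9] S(S(S(S(add(S^4(Z), mul(Z, Z))))))
  [10] S(S(S(S(S(add(SSSZ, mul(Z, Z)))))))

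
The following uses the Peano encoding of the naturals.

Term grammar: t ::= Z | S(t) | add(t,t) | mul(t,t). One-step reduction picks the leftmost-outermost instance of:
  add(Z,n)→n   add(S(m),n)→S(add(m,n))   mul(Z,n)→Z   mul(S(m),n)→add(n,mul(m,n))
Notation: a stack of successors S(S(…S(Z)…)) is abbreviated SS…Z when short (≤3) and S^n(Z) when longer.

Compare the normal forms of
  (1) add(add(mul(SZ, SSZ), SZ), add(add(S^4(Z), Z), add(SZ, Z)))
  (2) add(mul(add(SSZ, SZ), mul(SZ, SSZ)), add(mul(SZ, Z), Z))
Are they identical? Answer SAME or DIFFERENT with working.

Term A:
  start: add(add(mul(SZ, SSZ), SZ), add(add(S^4(Z), Z), add(SZ, Z)))
  →1  add(add(add(SSZ, mul(Z, SSZ)), SZ), add(add(S^4(Z), Z), add(SZ, Z)))
  →2  add(add(S(add(SZ, mul(Z, SSZ))), SZ), add(add(S^4(Z), Z), add(SZ, Z)))
  →3  add(S(add(add(SZ, mul(Z, SSZ)), SZ)), add(add(S^4(Z), Z), add(SZ, Z)))
  →4  S(add(add(add(SZ, mul(Z, SSZ)), SZ), add(add(S^4(Z), Z), add(SZ, Z))))
  →5  S(add(add(S(add(Z, mul(Z, SSZ))), SZ), add(add(S^4(Z), Z), add(SZ, Z))))
  →6  S(add(S(add(add(Z, mul(Z, SSZ)), SZ)), add(add(S^4(Z), Z), add(SZ, Z))))
  →7  S(S(add(add(add(Z, mul(Z, SSZ)), SZ), add(add(S^4(Z), Z), add(SZ, Z)))))
  →8  S(S(add(add(mul(Z, SSZ), SZ), add(add(S^4(Z), Z), add(SZ, Z)))))
  →9  S(S(add(add(Z, SZ), add(add(S^4(Z), Z), add(SZ, Z)))))
  →10  S(S(add(SZ, add(add(S^4(Z), Z), add(SZ, Z)))))
  →11  S(S(S(add(Z, add(add(S^4(Z), Z), add(SZ, Z))))))
  →12  S(S(S(add(add(S^4(Z), Z), add(SZ, Z)))))
  →13  S(S(S(add(S(add(SSSZ, Z)), add(SZ, Z)))))
  →14  S(S(S(S(add(add(SSSZ, Z), add(SZ, Z))))))
  →15  S(S(S(S(add(S(add(SSZ, Z)), add(SZ, Z))))))
  →16  S(S(S(S(S(add(add(SSZ, Z), add(SZ, Z)))))))
  →17  S(S(S(S(S(add(S(add(SZ, Z)), add(SZ, Z)))))))
  →18  S(S(S(S(S(S(add(add(SZ, Z), add(SZ, Z))))))))
  →19  S(S(S(S(S(S(add(S(add(Z, Z)), add(SZ, Z))))))))
  →20  S(S(S(S(S(S(S(add(add(Z, Z), add(SZ, Z)))))))))
  →21  S(S(S(S(S(S(S(add(Z, add(SZ, Z)))))))))
  →22  S(S(S(S(S(S(S(add(SZ, Z))))))))
  →23  S(S(S(S(S(S(S(S(add(Z, Z)))))))))
  →24  S^8(Z)

Term B:
  start: add(mul(add(SSZ, SZ), mul(SZ, SSZ)), add(mul(SZ, Z), Z))
  →1  add(mul(S(add(SZ, SZ)), mul(SZ, SSZ)), add(mul(SZ, Z), Z))
  →2  add(add(mul(SZ, SSZ), mul(add(SZ, SZ), mul(SZ, SSZ))), add(mul(SZ, Z), Z))
  →3  add(add(add(SSZ, mul(Z, SSZ)), mul(add(SZ, SZ), mul(SZ, SSZ))), add(mul(SZ, Z), Z))
  →4  add(add(S(add(SZ, mul(Z, SSZ))), mul(add(SZ, SZ), mul(SZ, SSZ))), add(mul(SZ, Z), Z))
  →5  add(S(add(add(SZ, mul(Z, SSZ)), mul(add(SZ, SZ), mul(SZ, SSZ)))), add(mul(SZ, Z), Z))
  →6  S(add(add(add(SZ, mul(Z, SSZ)), mul(add(SZ, SZ), mul(SZ, SSZ))), add(mul(SZ, Z), Z)))
  →7  S(add(add(S(add(Z, mul(Z, SSZ))), mul(add(SZ, SZ), mul(SZ, SSZ))), add(mul(SZ, Z), Z)))
  →8  S(add(S(add(add(Z, mul(Z, SSZ)), mul(add(SZ, SZ), mul(SZ, SSZ)))), add(mul(SZ, Z), Z)))
  →9  S(S(add(add(add(Z, mul(Z, SSZ)), mul(add(SZ, SZ), mul(SZ, SSZ))), add(mul(SZ, Z), Z))))
  →10  S(S(add(add(mul(Z, SSZ), mul(add(SZ, SZ), mul(SZ, SSZ))), add(mul(SZ, Z), Z))))
  →11  S(S(add(add(Z, mul(add(SZ, SZ), mul(SZ, SSZ))), add(mul(SZ, Z), Z))))
  →12  S(S(add(mul(add(SZ, SZ), mul(SZ, SSZ)), add(mul(SZ, Z), Z))))
  →13  S(S(add(mul(S(add(Z, SZ)), mul(SZ, SSZ)), add(mul(SZ, Z), Z))))
  →14  S(S(add(add(mul(SZ, SSZ), mul(add(Z, SZ), mul(SZ, SSZ))), add(mul(SZ, Z), Z))))
  →15  S(S(add(add(add(SSZ, mul(Z, SSZ)), mul(add(Z, SZ), mul(SZ, SSZ))), add(mul(SZ, Z), Z))))
  →16  S(S(add(add(S(add(SZ, mul(Z, SSZ))), mul(add(Z, SZ), mul(SZ, SSZ))), add(mul(SZ, Z), Z))))
  →17  S(S(add(S(add(add(SZ, mul(Z, SSZ)), mul(add(Z, SZ), mul(SZ, SSZ)))), add(mul(SZ, Z), Z))))
  →18  S(S(S(add(add(add(SZ, mul(Z, SSZ)), mul(add(Z, SZ), mul(SZ, SSZ))), add(mul(SZ, Z), Z)))))
  →19  S(S(S(add(add(S(add(Z, mul(Z, SSZ))), mul(add(Z, SZ), mul(SZ, SSZ))), add(mul(SZ, Z), Z)))))
  →20  S(S(S(add(S(add(add(Z, mul(Z, SSZ)), mul(add(Z, SZ), mul(SZ, SSZ)))), add(mul(SZ, Z), Z)))))
  →21  S(S(S(S(add(add(add(Z, mul(Z, SSZ)), mul(add(Z, SZ), mul(SZ, SSZ))), add(mul(SZ, Z), Z))))))
  →22  S(S(S(S(add(add(mul(Z, SSZ), mul(add(Z, SZ), mul(SZ, SSZ))), add(mul(SZ, Z), Z))))))
  →23  S(S(S(S(add(add(Z, mul(add(Z, SZ), mul(SZ, SSZ))), add(mul(SZ, Z), Z))))))
  →24  S(S(S(S(add(mul(add(Z, SZ), mul(SZ, SSZ)), add(mul(SZ, Z), Z))))))
  →25  S(S(S(S(add(mul(SZ, mul(SZ, SSZ)), add(mul(SZ, Z), Z))))))
  →26  S(S(S(S(add(add(mul(SZ, SSZ), mul(Z, mul(SZ, SSZ))), add(mul(SZ, Z), Z))))))
  →27  S(S(S(S(add(add(add(SSZ, mul(Z, SSZ)), mul(Z, mul(SZ, SSZ))), add(mul(SZ, Z), Z))))))
  →28  S(S(S(S(add(add(S(add(SZ, mul(Z, SSZ))), mul(Z, mul(SZ, SSZ))), add(mul(SZ, Z), Z))))))
  →29  S(S(S(S(add(S(add(add(SZ, mul(Z, SSZ)), mul(Z, mul(SZ, SSZ)))), add(mul(SZ, Z), Z))))))
  →30  S(S(S(S(S(add(add(add(SZ, mul(Z, SSZ)), mul(Z, mul(SZ, SSZ))), add(mul(SZ, Z), Z)))))))
  →31  S(S(S(S(S(add(add(S(add(Z, mul(Z, SSZ))), mul(Z, mul(SZ, SSZ))), add(mul(SZ, Z), Z)))))))
  →32  S(S(S(S(S(add(S(add(add(Z, mul(Z, SSZ)), mul(Z, mul(SZ, SSZ)))), add(mul(SZ, Z), Z)))))))
  →33  S(S(S(S(S(S(add(add(add(Z, mul(Z, SSZ)), mul(Z, mul(SZ, SSZ))), add(mul(SZ, Z), Z))))))))
  →34  S(S(S(S(S(S(add(add(mul(Z, SSZ), mul(Z, mul(SZ, SSZ))), add(mul(SZ, Z), Z))))))))
  →35  S(S(S(S(S(S(add(add(Z, mul(Z, mul(SZ, SSZ))), add(mul(SZ, Z), Z))))))))
  →36  S(S(S(S(S(S(add(mul(Z, mul(SZ, SSZ)), add(mul(SZ, Z), Z))))))))
  →37  S(S(S(S(S(S(add(Z, add(mul(SZ, Z), Z))))))))
  →38  S(S(S(S(S(S(add(mul(SZ, Z), Z)))))))
  →39  S(S(S(S(S(S(add(add(Z, mul(Z, Z)), Z)))))))
  →40  S(S(S(S(S(S(add(mul(Z, Z), Z)))))))
  →41  S(S(S(S(S(S(add(Z, Z)))))))
  →42  S^6(Z)

Answer: DIFFERENT — A ⇓ S^8(Z), B ⇓ S^6(Z)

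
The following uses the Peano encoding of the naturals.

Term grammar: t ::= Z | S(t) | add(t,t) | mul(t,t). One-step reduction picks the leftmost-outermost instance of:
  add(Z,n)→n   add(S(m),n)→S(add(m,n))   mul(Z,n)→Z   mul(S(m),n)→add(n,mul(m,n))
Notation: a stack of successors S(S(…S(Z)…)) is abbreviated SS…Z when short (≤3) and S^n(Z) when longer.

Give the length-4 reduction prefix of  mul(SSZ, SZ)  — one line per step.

Answer: after 4 steps: S(add(SZ, mul(Z, SZ)))

Derivation:
  start: mul(SSZ, SZ)
  →1  add(SZ, mul(SZ, SZ))
  →2  S(add(Z, mul(SZ, SZ)))
  →3  S(mul(SZ, SZ))
  →4  S(add(SZ, mul(Z, SZ)))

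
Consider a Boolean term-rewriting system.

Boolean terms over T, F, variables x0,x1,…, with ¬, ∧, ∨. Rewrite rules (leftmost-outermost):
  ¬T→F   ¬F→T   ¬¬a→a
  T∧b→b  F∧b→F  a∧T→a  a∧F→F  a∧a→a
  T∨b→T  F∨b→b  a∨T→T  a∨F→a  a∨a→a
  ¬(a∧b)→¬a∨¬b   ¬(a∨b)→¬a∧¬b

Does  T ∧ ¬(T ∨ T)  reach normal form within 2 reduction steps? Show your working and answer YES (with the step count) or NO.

  start: T ∧ ¬(T ∨ T)
  →1  ¬(T ∨ T)
  →2  ¬T ∧ ¬T

Answer: NO — after 2 steps the term is ¬T ∧ ¬T, not yet normal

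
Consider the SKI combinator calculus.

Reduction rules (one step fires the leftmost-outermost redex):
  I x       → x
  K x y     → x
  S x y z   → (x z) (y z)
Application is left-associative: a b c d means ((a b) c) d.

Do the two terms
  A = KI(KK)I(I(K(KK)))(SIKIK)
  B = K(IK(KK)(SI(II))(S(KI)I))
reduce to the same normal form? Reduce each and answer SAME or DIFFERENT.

Answer: SAME — A ⇓ KK, B ⇓ KK

Derivation:
Term A:
  start: KI(KK)I(I(K(KK)))(SIKIK)
  →1  II(I(K(KK)))(SIKIK)
  →2  I(I(K(KK)))(SIKIK)
  →3  I(K(KK))(SIKIK)
  →4  K(KK)(SIKIK)
  →5  KK

Term B:
  start: K(IK(KK)(SI(II))(S(KI)I))
  →1  K(K(KK)(SI(II))(S(KI)I))
  →2  K(KK(S(KI)I))
  →3  KK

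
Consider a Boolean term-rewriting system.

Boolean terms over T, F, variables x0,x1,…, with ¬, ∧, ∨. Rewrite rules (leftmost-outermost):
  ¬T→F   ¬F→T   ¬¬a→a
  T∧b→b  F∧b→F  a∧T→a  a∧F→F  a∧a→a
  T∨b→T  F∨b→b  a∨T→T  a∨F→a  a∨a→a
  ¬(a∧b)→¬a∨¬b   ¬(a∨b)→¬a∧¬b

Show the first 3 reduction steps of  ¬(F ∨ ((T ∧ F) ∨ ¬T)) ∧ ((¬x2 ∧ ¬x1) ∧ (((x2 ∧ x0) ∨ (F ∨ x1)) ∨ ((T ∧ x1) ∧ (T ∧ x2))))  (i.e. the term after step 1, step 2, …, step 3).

Answer: after 3 steps: ¬((T ∧ F) ∨ ¬T) ∧ ((¬x2 ∧ ¬x1) ∧ (((x2 ∧ x0) ∨ (F ∨ x1)) ∨ ((T ∧ x1) ∧ (T ∧ x2))))

Derivation:
  start: ¬(F ∨ ((T ∧ F) ∨ ¬T)) ∧ ((¬x2 ∧ ¬x1) ∧ (((x2 ∧ x0) ∨ (F ∨ x1)) ∨ ((T ∧ x1) ∧ (T ∧ x2))))
  step 1: (¬F ∧ ¬((T ∧ F) ∨ ¬T)) ∧ ((¬x2 ∧ ¬x1) ∧ (((x2 ∧ x0) ∨ (F ∨ x1)) ∨ ((T ∧ x1) ∧ (T ∧ x2))))
  step 2: (T ∧ ¬((T ∧ F) ∨ ¬T)) ∧ ((¬x2 ∧ ¬x1) ∧ (((x2 ∧ x0) ∨ (F ∨ x1)) ∨ ((T ∧ x1) ∧ (T ∧ x2))))
  step 3: ¬((T ∧ F) ∨ ¬T) ∧ ((¬x2 ∧ ¬x1) ∧ (((x2 ∧ x0) ∨ (F ∨ x1)) ∨ ((T ∧ x1) ∧ (T ∧ x2))))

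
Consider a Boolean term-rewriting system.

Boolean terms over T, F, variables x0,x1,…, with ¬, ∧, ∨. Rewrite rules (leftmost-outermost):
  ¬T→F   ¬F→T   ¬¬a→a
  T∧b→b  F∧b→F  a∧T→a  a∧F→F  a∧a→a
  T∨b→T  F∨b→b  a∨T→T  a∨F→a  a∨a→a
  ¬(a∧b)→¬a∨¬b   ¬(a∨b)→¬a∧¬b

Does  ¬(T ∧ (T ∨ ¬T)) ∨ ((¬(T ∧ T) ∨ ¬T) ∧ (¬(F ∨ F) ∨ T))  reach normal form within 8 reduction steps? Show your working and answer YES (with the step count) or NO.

Answer: NO — after 8 steps the term is ((¬T ∨ ¬T) ∨ ¬T) ∧ (¬(F ∨ F) ∨ T), not yet normal

Working:
  start: ¬(T ∧ (T ∨ ¬T)) ∨ ((¬(T ∧ T) ∨ ¬T) ∧ (¬(F ∨ F) ∨ T))
  →1  (¬T ∨ ¬(T ∨ ¬T)) ∨ ((¬(T ∧ T) ∨ ¬T) ∧ (¬(F ∨ F) ∨ T))
  →2  (F ∨ ¬(T ∨ ¬T)) ∨ ((¬(T ∧ T) ∨ ¬T) ∧ (¬(F ∨ F) ∨ T))
  →3  ¬(T ∨ ¬T) ∨ ((¬(T ∧ T) ∨ ¬T) ∧ (¬(F ∨ F) ∨ T))
  →4  (¬T ∧ ¬¬T) ∨ ((¬(T ∧ T) ∨ ¬T) ∧ (¬(F ∨ F) ∨ T))
  →5  (F ∧ ¬¬T) ∨ ((¬(T ∧ T) ∨ ¬T) ∧ (¬(F ∨ F) ∨ T))
  →6  F ∨ ((¬(T ∧ T) ∨ ¬T) ∧ (¬(F ∨ F) ∨ T))
  →7  (¬(T ∧ T) ∨ ¬T) ∧ (¬(F ∨ F) ∨ T)
  →8  ((¬T ∨ ¬T) ∨ ¬T) ∧ (¬(F ∨ F) ∨ T)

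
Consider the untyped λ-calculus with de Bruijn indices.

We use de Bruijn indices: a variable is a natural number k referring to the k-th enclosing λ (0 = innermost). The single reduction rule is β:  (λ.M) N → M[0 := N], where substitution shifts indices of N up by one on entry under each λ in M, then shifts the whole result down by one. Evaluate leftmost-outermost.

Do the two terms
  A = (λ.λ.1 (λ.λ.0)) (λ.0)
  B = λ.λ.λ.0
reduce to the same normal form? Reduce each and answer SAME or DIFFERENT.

Term A:
  start: (λ.λ.1 (λ.λ.0)) (λ.0)
  [1] λ.(λ.0) (λ.λ.0)
  [2] λ.λ.λ.0

Term B:
  start: λ.λ.λ.0

Answer: SAME — A ⇓ λ.λ.λ.0, B ⇓ λ.λ.λ.0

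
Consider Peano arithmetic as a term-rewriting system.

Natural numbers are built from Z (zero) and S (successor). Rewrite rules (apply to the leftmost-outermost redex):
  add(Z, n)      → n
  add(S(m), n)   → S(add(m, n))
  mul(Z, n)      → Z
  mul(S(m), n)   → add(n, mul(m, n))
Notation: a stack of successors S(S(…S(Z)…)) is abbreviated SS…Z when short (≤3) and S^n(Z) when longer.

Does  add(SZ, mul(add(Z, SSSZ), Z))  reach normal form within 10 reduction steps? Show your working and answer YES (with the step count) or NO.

  start: add(SZ, mul(add(Z, SSSZ), Z))
  →1  S(add(Z, mul(add(Z, SSSZ), Z)))
  →2  S(mul(add(Z, SSSZ), Z))
  →3  S(mul(SSSZ, Z))
  →4  S(add(Z, mul(SSZ, Z)))
  →5  S(mul(SSZ, Z))
  →6  S(add(Z, mul(SZ, Z)))
  →7  S(mul(SZ, Z))
  →8  S(add(Z, mul(Z, Z)))
  →9  S(mul(Z, Z))
  →10  SZ

Answer: YES — reaches normal form SZ in 10 ≤ 10 steps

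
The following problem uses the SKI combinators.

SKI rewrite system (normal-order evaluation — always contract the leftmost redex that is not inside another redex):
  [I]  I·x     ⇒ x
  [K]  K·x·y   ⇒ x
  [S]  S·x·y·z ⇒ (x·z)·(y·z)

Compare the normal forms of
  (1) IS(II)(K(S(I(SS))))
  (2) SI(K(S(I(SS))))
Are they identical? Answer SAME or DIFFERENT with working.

Term A:
  start: IS(II)(K(S(I(SS))))
  →1  S(II)(K(S(I(SS))))
  →2  SI(K(S(I(SS))))
  →3  SI(K(S(SS)))

Term B:
  start: SI(K(S(I(SS))))
  →1  SI(K(S(SS)))

Answer: SAME — A ⇓ SI(K(S(SS))), B ⇓ SI(K(S(SS)))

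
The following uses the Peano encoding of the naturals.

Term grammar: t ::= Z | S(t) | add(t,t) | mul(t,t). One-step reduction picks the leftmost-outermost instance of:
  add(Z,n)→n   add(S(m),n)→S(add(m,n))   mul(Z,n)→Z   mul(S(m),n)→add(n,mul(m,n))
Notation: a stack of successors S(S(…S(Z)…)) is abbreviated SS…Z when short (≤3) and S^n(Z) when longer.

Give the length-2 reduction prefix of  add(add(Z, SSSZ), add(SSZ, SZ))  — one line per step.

  start: add(add(Z, SSSZ), add(SSZ, SZ))
  step 1: add(SSSZ, add(SSZ, SZ))
  step 2: S(add(SSZ, add(SSZ, SZ)))

Answer: after 2 steps: S(add(SSZ, add(SSZ, SZ)))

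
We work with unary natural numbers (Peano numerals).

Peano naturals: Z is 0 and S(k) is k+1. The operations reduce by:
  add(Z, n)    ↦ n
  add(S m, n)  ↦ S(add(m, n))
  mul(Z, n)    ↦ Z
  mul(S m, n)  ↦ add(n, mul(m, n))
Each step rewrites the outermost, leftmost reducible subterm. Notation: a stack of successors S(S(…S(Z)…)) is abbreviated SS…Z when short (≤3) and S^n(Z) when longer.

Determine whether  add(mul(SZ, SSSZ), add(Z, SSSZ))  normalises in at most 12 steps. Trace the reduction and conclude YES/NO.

Answer: YES — reaches normal form S^6(Z) in 11 ≤ 12 steps

Working:
  start: add(mul(SZ, SSSZ), add(Z, SSSZ))
  step 1: add(add(SSSZ, mul(Z, SSSZ)), add(Z, SSSZ))
  step 2: add(S(add(SSZ, mul(Z, SSSZ))), add(Z, SSSZ))
  step 3: S(add(add(SSZ, mul(Z, SSSZ)), add(Z, SSSZ)))
  step 4: S(add(S(add(SZ, mul(Z, SSSZ))), add(Z, SSSZ)))
  step 5: S(S(add(add(SZ, mul(Z, SSSZ)), add(Z, SSSZ))))
  step 6: S(S(add(S(add(Z, mul(Z, SSSZ))), add(Z, SSSZ))))
  step 7: S(S(S(add(add(Z, mul(Z, SSSZ)), add(Z, SSSZ)))))
  step 8: S(S(S(add(mul(Z, SSSZ), add(Z, SSSZ)))))
  step 9: S(S(S(add(Z, add(Z, SSSZ)))))
  step 10: S(S(S(add(Z, SSSZ))))
  step 11: S^6(Z)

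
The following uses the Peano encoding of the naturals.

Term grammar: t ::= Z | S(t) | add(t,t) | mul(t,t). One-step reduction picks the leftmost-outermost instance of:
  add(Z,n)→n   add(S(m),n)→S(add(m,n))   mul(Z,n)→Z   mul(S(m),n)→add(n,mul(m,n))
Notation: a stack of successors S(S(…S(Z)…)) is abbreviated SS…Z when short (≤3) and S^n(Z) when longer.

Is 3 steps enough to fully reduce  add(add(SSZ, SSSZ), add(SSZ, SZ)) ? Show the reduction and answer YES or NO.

Answer: NO — after 3 steps the term is S(add(S(add(Z, SSSZ)), add(SSZ, SZ))), not yet normal

Working:
  start: add(add(SSZ, SSSZ), add(SSZ, SZ))
  →1  add(S(add(SZ, SSSZ)), add(SSZ, SZ))
  →2  S(add(add(SZ, SSSZ), add(SSZ, SZ)))
  →3  S(add(S(add(Z, SSSZ)), add(SSZ, SZ)))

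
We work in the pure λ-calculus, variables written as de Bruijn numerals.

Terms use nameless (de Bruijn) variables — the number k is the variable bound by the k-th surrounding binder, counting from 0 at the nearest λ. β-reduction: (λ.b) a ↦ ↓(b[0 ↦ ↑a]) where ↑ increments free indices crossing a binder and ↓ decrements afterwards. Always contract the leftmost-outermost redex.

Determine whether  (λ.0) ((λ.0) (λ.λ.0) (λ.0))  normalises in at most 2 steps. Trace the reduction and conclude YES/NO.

Answer: NO — after 2 steps the term is (λ.λ.0) (λ.0), not yet normal

Working:
  start: (λ.0) ((λ.0) (λ.λ.0) (λ.0))
  step 1: (λ.0) (λ.λ.0) (λ.0)
  step 2: (λ.λ.0) (λ.0)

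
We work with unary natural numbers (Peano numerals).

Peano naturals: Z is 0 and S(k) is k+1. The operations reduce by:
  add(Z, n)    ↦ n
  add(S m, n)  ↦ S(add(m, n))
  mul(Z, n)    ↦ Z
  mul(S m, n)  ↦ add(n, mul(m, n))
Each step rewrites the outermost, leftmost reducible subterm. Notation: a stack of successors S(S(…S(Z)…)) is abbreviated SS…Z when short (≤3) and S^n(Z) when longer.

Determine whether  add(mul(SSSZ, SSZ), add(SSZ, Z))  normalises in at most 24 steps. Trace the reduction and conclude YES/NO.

Answer: YES — reaches normal form S^8(Z) in 23 ≤ 24 steps

Working:
  start: add(mul(SSSZ, SSZ), add(SSZ, Z))
  [1] add(add(SSZ, mul(SSZ, SSZ)), add(SSZ, Z))
  [2] add(S(add(SZ, mul(SSZ, SSZ))), add(SSZ, Z))
  [3] S(add(add(SZ, mul(SSZ, SSZ)), add(SSZ, Z)))
  [4] S(add(S(add(Z, mul(SSZ, SSZ))), add(SSZ, Z)))
  [5] S(S(add(add(Z, mul(SSZ, SSZ)), add(SSZ, Z))))
  [6] S(S(add(mul(SSZ, SSZ), add(SSZ, Z))))
  [7] S(S(add(add(SSZ, mul(SZ, SSZ)), add(SSZ, Z))))
  [8] S(S(add(S(add(SZ, mul(SZ, SSZ))), add(SSZ, Z))))
  [9] S(S(S(add(add(SZ, mul(SZ, SSZ)), add(SSZ, Z)))))
  [10] S(S(S(add(S(add(Z, mul(SZ, SSZ))), add(SSZ, Z)))))
  [11] S(S(S(S(add(add(Z, mul(SZ, SSZ)), add(SSZ, Z))))))
  [12] S(S(S(S(add(mul(SZ, SSZ), add(SSZ, Z))))))
  [13] S(S(S(S(add(add(SSZ, mul(Z, SSZ)), add(SSZ, Z))))))
  [14] S(S(S(S(add(S(add(SZ, mul(Z, SSZ))), add(SSZ, Z))))))
  [15] S(S(S(S(S(add(add(SZ, mul(Z, SSZ)), add(SSZ, Z)))))))
  [16] S(S(S(S(S(add(S(add(Z, mul(Z, SSZ))), add(SSZ, Z)))))))
  [17] S(S(S(S(S(S(add(add(Z, mul(Z, SSZ)), add(SSZ, Z))))))))
  [18] S(S(S(S(S(S(add(mul(Z, SSZ), add(SSZ, Z))))))))
  [19] S(S(S(S(S(S(add(Z, add(SSZ, Z))))))))
  [20] S(S(S(S(S(S(add(SSZ, Z)))))))
  [21] S(S(S(S(S(S(S(add(SZ, Z))))))))
  [22] S(S(S(S(S(S(S(S(add(Z, Z)))))))))
  [23] S^8(Z)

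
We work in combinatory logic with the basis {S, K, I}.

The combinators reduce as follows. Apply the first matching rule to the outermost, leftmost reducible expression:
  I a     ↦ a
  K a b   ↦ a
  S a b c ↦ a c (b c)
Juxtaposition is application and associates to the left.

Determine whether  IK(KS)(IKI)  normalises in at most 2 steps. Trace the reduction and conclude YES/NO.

  start: IK(KS)(IKI)
  →1  K(KS)(IKI)
  →2  KS

Answer: YES — reaches normal form KS in 2 ≤ 2 steps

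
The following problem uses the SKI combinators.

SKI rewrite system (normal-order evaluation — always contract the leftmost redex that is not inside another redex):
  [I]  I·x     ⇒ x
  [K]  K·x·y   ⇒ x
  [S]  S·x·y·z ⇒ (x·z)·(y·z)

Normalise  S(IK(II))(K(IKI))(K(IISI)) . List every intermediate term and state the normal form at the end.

  start: S(IK(II))(K(IKI))(K(IISI))
  [1] IK(II)(K(IISI))(K(IKI)(K(IISI)))
  [2] K(II)(K(IISI))(K(IKI)(K(IISI)))
  [3] II(K(IKI)(K(IISI)))
  [4] I(K(IKI)(K(IISI)))
  [5] K(IKI)(K(IISI))
  [6] IKI
  [7] KI

Answer: normal form = KI  (in 7 steps)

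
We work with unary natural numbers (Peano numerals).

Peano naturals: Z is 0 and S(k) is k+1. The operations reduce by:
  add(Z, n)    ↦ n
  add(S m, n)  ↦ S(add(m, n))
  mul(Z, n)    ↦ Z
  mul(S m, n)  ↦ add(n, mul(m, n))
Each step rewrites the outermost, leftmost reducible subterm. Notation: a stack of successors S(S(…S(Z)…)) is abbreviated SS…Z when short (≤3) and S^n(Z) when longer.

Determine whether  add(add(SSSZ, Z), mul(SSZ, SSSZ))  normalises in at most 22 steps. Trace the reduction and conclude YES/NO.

Answer: YES — reaches normal form S^9(Z) in 19 ≤ 22 steps

Derivation:
  start: add(add(SSSZ, Z), mul(SSZ, SSSZ))
  →1  add(S(add(SSZ, Z)), mul(SSZ, SSSZ))
  →2  S(add(add(SSZ, Z), mul(SSZ, SSSZ)))
  →3  S(add(S(add(SZ, Z)), mul(SSZ, SSSZ)))
  →4  S(S(add(add(SZ, Z), mul(SSZ, SSSZ))))
  →5  S(S(add(S(add(Z, Z)), mul(SSZ, SSSZ))))
  →6  S(S(S(add(add(Z, Z), mul(SSZ, SSSZ)))))
  →7  S(S(S(add(Z, mul(SSZ, SSSZ)))))
  →8  S(S(S(mul(SSZ, SSSZ))))
  →9  S(S(S(add(SSSZ, mul(SZ, SSSZ)))))
  →10  S(S(S(S(add(SSZ, mul(SZ, SSSZ))))))
  →11  S(S(S(S(S(add(SZ, mul(SZ, SSSZ)))))))
  →12  S(S(S(S(S(S(add(Z, mul(SZ, SSSZ))))))))
  →13  S(S(S(S(S(S(mul(SZ, SSSZ)))))))
  →14  S(S(S(S(S(S(add(SSSZ, mul(Z, SSSZ))))))))
  →15  S(S(S(S(S(S(S(add(SSZ, mul(Z, SSSZ)))))))))
  →16  S(S(S(S(S(S(S(S(add(SZ, mul(Z, SSSZ))))))))))
  →17  S(S(S(S(S(S(S(S(S(add(Z, mul(Z, SSSZ)))))))))))
  →18  S(S(S(S(S(S(S(S(S(mul(Z, SSSZ))))))))))
  →19  S^9(Z)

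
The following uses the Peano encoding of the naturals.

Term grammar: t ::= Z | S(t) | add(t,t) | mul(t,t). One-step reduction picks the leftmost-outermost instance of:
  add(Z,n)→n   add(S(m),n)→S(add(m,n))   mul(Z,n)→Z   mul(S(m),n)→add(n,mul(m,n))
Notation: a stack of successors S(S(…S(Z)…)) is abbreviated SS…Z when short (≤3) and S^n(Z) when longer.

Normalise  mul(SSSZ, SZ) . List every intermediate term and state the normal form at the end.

Answer: normal form = SSSZ  (in 10 steps)

Derivation:
  start: mul(SSSZ, SZ)
  [1] add(SZ, mul(SSZ, SZ))
  [2] S(add(Z, mul(SSZ, SZ)))
  [3] S(mul(SSZ, SZ))
  [4] S(add(SZ, mul(SZ, SZ)))
  [5] S(S(add(Z, mul(SZ, SZ))))
  [6] S(S(mul(SZ, SZ)))
  [7] S(S(add(SZ, mul(Z, SZ))))
  [8] S(S(S(add(Z, mul(Z, SZ)))))
  [9] S(S(S(mul(Z, SZ))))
  [10] SSSZ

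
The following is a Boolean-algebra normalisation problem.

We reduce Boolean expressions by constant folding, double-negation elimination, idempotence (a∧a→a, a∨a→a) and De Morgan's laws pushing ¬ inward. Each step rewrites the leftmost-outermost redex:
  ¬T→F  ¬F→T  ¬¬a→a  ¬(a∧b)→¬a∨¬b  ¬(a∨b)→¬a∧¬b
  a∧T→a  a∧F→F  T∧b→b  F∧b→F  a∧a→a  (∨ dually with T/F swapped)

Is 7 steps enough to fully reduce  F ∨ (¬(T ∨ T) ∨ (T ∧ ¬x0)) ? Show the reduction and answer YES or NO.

  start: F ∨ (¬(T ∨ T) ∨ (T ∧ ¬x0))
  →1  ¬(T ∨ T) ∨ (T ∧ ¬x0)
  →2  (¬T ∧ ¬T) ∨ (T ∧ ¬x0)
  →3  ¬T ∨ (T ∧ ¬x0)
  →4  F ∨ (T ∧ ¬x0)
  →5  T ∧ ¬x0
  →6  ¬x0

Answer: YES — reaches normal form ¬x0 in 6 ≤ 7 steps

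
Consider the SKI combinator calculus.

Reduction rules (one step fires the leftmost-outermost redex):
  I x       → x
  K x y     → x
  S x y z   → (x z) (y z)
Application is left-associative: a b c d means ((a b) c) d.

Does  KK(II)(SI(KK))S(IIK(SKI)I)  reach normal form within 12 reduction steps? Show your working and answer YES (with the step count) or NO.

  start: KK(II)(SI(KK))S(IIK(SKI)I)
  [1] K(SI(KK))S(IIK(SKI)I)
  [2] SI(KK)(IIK(SKI)I)
  [3] I(IIK(SKI)I)(KK(IIK(SKI)I))
  [4] IIK(SKI)I(KK(IIK(SKI)I))
  [5] IK(SKI)I(KK(IIK(SKI)I))
  [6] K(SKI)I(KK(IIK(SKI)I))
  [7] SKI(KK(IIK(SKI)I))
  [8] K(KK(IIK(SKI)I))(I(KK(IIK(SKI)I)))
  [9] KK(IIK(SKI)I)
  [10] K

Answer: YES — reaches normal form K in 10 ≤ 12 steps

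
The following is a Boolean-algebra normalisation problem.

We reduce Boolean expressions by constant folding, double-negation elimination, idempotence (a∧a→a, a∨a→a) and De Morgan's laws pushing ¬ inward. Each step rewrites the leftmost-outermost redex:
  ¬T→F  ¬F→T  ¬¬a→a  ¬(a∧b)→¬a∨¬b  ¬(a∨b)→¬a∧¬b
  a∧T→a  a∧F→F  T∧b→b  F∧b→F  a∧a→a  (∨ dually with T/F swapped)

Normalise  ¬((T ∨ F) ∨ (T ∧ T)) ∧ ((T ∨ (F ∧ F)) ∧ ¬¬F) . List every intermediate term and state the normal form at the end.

  start: ¬((T ∨ F) ∨ (T ∧ T)) ∧ ((T ∨ (F ∧ F)) ∧ ¬¬F)
  →1  (¬(T ∨ F) ∧ ¬(T ∧ T)) ∧ ((T ∨ (F ∧ F)) ∧ ¬¬F)
  →2  ((¬T ∧ ¬F) ∧ ¬(T ∧ T)) ∧ ((T ∨ (F ∧ F)) ∧ ¬¬F)
  →3  ((F ∧ ¬F) ∧ ¬(T ∧ T)) ∧ ((T ∨ (F ∧ F)) ∧ ¬¬F)
  →4  (F ∧ ¬(T ∧ T)) ∧ ((T ∨ (F ∧ F)) ∧ ¬¬F)
  →5  F ∧ ((T ∨ (F ∧ F)) ∧ ¬¬F)
  →6  F

Answer: normal form = F  (in 6 steps)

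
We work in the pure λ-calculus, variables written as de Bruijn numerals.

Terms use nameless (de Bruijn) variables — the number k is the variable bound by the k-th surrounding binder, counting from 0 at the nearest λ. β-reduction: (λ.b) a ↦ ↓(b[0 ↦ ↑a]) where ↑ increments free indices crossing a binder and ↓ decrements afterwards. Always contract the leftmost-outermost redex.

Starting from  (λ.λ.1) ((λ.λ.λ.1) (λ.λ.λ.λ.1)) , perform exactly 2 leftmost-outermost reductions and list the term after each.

Answer: after 2 steps: λ.λ.λ.1

Derivation:
  start: (λ.λ.1) ((λ.λ.λ.1) (λ.λ.λ.λ.1))
  [1] λ.(λ.λ.λ.1) (λ.λ.λ.λ.1)
  [2] λ.λ.λ.1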